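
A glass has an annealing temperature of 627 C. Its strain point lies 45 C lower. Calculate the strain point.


Strain point = annealing point - difference:
  T_strain = 627 - 45 = 582 C

582 C


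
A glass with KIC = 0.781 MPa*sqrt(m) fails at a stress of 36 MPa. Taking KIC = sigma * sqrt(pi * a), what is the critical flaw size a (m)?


Rearrange KIC = sigma * sqrt(pi * a):
  sqrt(pi * a) = KIC / sigma
  sqrt(pi * a) = 0.781 / 36 = 0.021694
  a = (KIC / sigma)^2 / pi
  a = 0.021694^2 / pi = 0.0001498 m

0.0001498 m


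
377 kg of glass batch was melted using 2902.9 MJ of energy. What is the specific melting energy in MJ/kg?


Rearrange E = m * s for s:
  s = E / m
  s = 2902.9 / 377 = 7.7 MJ/kg

7.7 MJ/kg


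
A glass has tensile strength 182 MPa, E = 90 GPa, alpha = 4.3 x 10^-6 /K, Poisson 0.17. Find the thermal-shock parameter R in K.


Thermal shock resistance: R = sigma * (1 - nu) / (E * alpha)
  Numerator = 182 * (1 - 0.17) = 151.06
  Denominator = 90 * 1000 * (4.3 x 10^-6) = 0.387
  R = 151.06 / 0.387 = 390.3 K

390.3 K


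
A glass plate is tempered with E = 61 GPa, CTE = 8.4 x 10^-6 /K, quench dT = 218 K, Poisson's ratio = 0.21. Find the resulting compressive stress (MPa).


Tempering stress: sigma = E * alpha * dT / (1 - nu)
  E (MPa) = 61 * 1000 = 61000
  Numerator = 61000 * (8.4 x 10^-6) * 218 = 111.7032
  Denominator = 1 - 0.21 = 0.79
  sigma = 111.7032 / 0.79 = 141.4 MPa

141.4 MPa


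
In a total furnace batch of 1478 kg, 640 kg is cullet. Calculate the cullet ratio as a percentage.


Cullet ratio = (cullet mass / total batch mass) * 100
  Ratio = 640 / 1478 * 100 = 43.3%

43.3%


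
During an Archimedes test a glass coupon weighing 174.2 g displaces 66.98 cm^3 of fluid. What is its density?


Use the definition of density:
  rho = mass / volume
  rho = 174.2 / 66.98 = 2.601 g/cm^3

2.601 g/cm^3


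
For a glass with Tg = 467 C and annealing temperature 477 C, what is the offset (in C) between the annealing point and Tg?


Offset = T_anneal - Tg:
  offset = 477 - 467 = 10 C

10 C


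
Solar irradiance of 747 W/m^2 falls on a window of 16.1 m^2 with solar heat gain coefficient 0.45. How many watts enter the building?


Solar heat gain: Q = Area * SHGC * Irradiance
  Q = 16.1 * 0.45 * 747 = 5412 W

5412 W


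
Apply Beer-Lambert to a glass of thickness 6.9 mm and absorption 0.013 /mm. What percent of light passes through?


Beer-Lambert law: T = exp(-alpha * thickness)
  exponent = -0.013 * 6.9 = -0.0897
  T = exp(-0.0897) = 0.9142
  Percentage = 0.9142 * 100 = 91.42%

91.42%


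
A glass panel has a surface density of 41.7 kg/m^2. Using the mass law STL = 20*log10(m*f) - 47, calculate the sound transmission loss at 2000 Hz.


Mass law: STL = 20 * log10(m * f) - 47
  m * f = 41.7 * 2000 = 83400
  log10(83400) = 4.92117
  STL = 20 * 4.92117 - 47 = 98.4234 - 47 = 51.4 dB

51.4 dB


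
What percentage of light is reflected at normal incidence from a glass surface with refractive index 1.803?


Fresnel reflectance at normal incidence:
  R = ((n - 1)/(n + 1))^2
  (n - 1)/(n + 1) = (1.803 - 1)/(1.803 + 1) = 0.286479
  R = 0.286479^2 = 0.0820702
  R(%) = 0.0820702 * 100 = 8.207%

8.207%


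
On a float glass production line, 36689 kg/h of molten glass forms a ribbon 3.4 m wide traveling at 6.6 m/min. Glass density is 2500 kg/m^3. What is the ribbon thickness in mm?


Ribbon cross-section from mass balance:
  Volume rate = throughput / density = 36689 / 2500 = 14.6756 m^3/h
  thickness = volume rate / (speed * 60 * width), i.e.
  thickness = throughput / (60 * speed * width * density) * 1000
  thickness = 36689 / (60 * 6.6 * 3.4 * 2500) * 1000 = 10.9 mm

10.9 mm


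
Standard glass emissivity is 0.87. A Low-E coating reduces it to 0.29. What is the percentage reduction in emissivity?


Percentage reduction = (1 - coated/uncoated) * 100
  Ratio = 0.29 / 0.87 = 0.3333
  Reduction = (1 - 0.3333) * 100 = 66.7%

66.7%


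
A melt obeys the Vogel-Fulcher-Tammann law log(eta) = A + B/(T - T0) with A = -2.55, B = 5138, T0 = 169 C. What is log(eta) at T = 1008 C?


VFT equation: log(eta) = A + B / (T - T0)
  T - T0 = 1008 - 169 = 839
  B / (T - T0) = 5138 / 839 = 6.124
  log(eta) = -2.55 + 6.124 = 3.574

3.574


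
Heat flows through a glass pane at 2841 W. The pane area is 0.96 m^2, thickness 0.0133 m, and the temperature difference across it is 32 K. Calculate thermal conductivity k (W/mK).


Fourier's law rearranged: k = Q * t / (A * dT)
  Numerator = 2841 * 0.0133 = 37.7853
  Denominator = 0.96 * 32 = 30.72
  k = 37.7853 / 30.72 = 1.23 W/mK

1.23 W/mK


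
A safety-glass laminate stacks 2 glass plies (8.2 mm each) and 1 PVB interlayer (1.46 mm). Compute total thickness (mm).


Total thickness = glass contribution + PVB contribution
  Glass: 2 * 8.2 = 16.4 mm
  PVB: 1 * 1.46 = 1.46 mm
  Total = 16.4 + 1.46 = 17.86 mm

17.86 mm


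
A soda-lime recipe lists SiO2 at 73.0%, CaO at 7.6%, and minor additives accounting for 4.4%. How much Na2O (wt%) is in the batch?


Pieces sum to 100%:
  Na2O = 100 - (SiO2 + CaO + others)
  Na2O = 100 - (73.0 + 7.6 + 4.4) = 15.0%

15.0%


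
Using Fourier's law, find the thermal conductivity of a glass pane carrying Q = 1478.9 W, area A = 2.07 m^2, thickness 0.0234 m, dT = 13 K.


Fourier's law rearranged: k = Q * t / (A * dT)
  Numerator = 1478.9 * 0.0234 = 34.60626
  Denominator = 2.07 * 13 = 26.91
  k = 34.60626 / 26.91 = 1.286 W/mK

1.286 W/mK


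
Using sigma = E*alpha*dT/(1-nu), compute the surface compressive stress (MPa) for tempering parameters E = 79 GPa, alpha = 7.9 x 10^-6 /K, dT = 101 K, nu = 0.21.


Tempering stress: sigma = E * alpha * dT / (1 - nu)
  E (MPa) = 79 * 1000 = 79000
  Numerator = 79000 * (7.9 x 10^-6) * 101 = 63.0341
  Denominator = 1 - 0.21 = 0.79
  sigma = 63.0341 / 0.79 = 79.8 MPa

79.8 MPa


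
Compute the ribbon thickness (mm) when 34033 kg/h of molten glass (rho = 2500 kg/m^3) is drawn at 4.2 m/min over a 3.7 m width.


Ribbon cross-section from mass balance:
  Volume rate = throughput / density = 34033 / 2500 = 13.6132 m^3/h
  thickness = volume rate / (speed * 60 * width), i.e.
  thickness = throughput / (60 * speed * width * density) * 1000
  thickness = 34033 / (60 * 4.2 * 3.7 * 2500) * 1000 = 14.6 mm

14.6 mm


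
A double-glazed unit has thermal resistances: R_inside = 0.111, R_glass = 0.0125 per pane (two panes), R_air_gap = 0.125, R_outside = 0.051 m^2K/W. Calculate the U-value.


Total thermal resistance (series):
  R_total = R_in + R_glass + R_air + R_glass + R_out
  R_total = 0.111 + 0.0125 + 0.125 + 0.0125 + 0.051 = 0.312 m^2K/W
U-value = 1 / R_total = 1 / 0.312 = 3.205 W/m^2K

3.205 W/m^2K


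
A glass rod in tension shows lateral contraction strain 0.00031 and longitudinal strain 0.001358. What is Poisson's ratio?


Poisson's ratio: nu = lateral strain / axial strain
  nu = 0.00031 / 0.001358 = 0.2283

0.2283


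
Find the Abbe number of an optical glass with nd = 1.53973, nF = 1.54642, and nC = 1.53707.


Abbe number formula: Vd = (nd - 1) / (nF - nC)
  nd - 1 = 1.53973 - 1 = 0.53973
  nF - nC = 1.54642 - 1.53707 = 0.00935
  Vd = 0.53973 / 0.00935 = 57.73

57.73


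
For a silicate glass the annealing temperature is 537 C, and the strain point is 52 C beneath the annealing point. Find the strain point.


Strain point = annealing point - difference:
  T_strain = 537 - 52 = 485 C

485 C


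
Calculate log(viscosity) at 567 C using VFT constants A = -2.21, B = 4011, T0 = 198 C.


VFT equation: log(eta) = A + B / (T - T0)
  T - T0 = 567 - 198 = 369
  B / (T - T0) = 4011 / 369 = 10.87
  log(eta) = -2.21 + 10.87 = 8.66

8.66


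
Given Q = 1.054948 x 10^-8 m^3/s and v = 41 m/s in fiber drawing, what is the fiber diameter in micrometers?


Cross-sectional area from continuity:
  A = Q / v = 1.054948 x 10^-8 / 41 = 2.573044 x 10^-10 m^2
Diameter from circular cross-section:
  d = sqrt(4A / pi) * 10^6 (m -> um)
  d = sqrt(4 * 2.573044 x 10^-10 / pi) * 10^6 = 18.1 um

18.1 um


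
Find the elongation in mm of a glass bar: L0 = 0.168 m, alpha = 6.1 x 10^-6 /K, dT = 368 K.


Thermal expansion formula: dL = alpha * L0 * dT
  dL = (6.1 x 10^-6) * 0.168 * 368 = 0.00037713 m
Convert to mm: 0.00037713 * 1000 = 0.3771 mm

0.3771 mm


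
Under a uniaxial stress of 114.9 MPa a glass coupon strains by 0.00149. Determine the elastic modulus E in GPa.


Young's modulus: E = stress / strain
  E = 114.9 MPa / 0.00149 = 77114.09 MPa
Convert to GPa: 77114.09 / 1000 = 77.11 GPa

77.11 GPa


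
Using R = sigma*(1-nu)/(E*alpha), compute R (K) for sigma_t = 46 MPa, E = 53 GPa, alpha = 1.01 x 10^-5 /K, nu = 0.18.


Thermal shock resistance: R = sigma * (1 - nu) / (E * alpha)
  Numerator = 46 * (1 - 0.18) = 37.72
  Denominator = 53 * 1000 * (1.01 x 10^-5) = 0.5353
  R = 37.72 / 0.5353 = 70.5 K

70.5 K


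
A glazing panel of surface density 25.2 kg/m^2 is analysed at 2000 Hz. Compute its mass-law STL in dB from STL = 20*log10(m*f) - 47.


Mass law: STL = 20 * log10(m * f) - 47
  m * f = 25.2 * 2000 = 50400
  log10(50400) = 4.70243
  STL = 20 * 4.70243 - 47 = 94.0486 - 47 = 47.0 dB

47.0 dB


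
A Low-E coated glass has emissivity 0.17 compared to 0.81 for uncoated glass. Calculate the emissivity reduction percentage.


Percentage reduction = (1 - coated/uncoated) * 100
  Ratio = 0.17 / 0.81 = 0.2099
  Reduction = (1 - 0.2099) * 100 = 79.0%

79.0%


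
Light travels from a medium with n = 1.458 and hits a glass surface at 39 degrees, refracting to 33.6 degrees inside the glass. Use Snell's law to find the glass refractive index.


Apply Snell's law: n1 * sin(theta1) = n2 * sin(theta2)
  n2 = n1 * sin(theta1) / sin(theta2)
  sin(39) = 0.62932
  sin(33.6) = 0.553392
  n2 = 1.458 * 0.62932 / 0.553392 = 1.658

1.658


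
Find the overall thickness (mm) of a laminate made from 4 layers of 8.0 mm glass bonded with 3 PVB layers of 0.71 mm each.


Total thickness = glass contribution + PVB contribution
  Glass: 4 * 8.0 = 32.0 mm
  PVB: 3 * 0.71 = 2.13 mm
  Total = 32.0 + 2.13 = 34.13 mm

34.13 mm


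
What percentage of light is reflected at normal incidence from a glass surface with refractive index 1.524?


Fresnel reflectance at normal incidence:
  R = ((n - 1)/(n + 1))^2
  (n - 1)/(n + 1) = (1.524 - 1)/(1.524 + 1) = 0.207607
  R = 0.207607^2 = 0.0431007
  R(%) = 0.0431007 * 100 = 4.31%

4.31%


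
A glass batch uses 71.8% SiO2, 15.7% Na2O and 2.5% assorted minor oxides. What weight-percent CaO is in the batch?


Pieces sum to 100%:
  CaO = 100 - (SiO2 + Na2O + others)
  CaO = 100 - (71.8 + 15.7 + 2.5) = 10.0%

10.0%


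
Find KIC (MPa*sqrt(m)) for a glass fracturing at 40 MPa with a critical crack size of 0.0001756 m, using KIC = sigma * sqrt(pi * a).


Fracture toughness: KIC = sigma * sqrt(pi * a)
  pi * a = pi * 0.0001756 = 0.000551664
  sqrt(pi * a) = 0.023488
  KIC = 40 * 0.023488 = 0.94 MPa*sqrt(m)

0.94 MPa*sqrt(m)


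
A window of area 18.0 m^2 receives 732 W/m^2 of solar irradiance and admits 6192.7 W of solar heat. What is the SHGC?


Rearrange Q = Area * SHGC * Irradiance:
  SHGC = Q / (Area * Irradiance)
  SHGC = 6192.7 / (18.0 * 732) = 0.47

0.47


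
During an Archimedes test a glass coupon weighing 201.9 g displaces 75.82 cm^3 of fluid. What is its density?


Use the definition of density:
  rho = mass / volume
  rho = 201.9 / 75.82 = 2.663 g/cm^3

2.663 g/cm^3


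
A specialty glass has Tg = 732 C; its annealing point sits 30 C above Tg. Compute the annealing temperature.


The annealing temperature is Tg plus the offset:
  T_anneal = 732 + 30 = 762 C

762 C


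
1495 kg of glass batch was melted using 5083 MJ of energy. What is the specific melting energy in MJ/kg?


Rearrange E = m * s for s:
  s = E / m
  s = 5083 / 1495 = 3.4 MJ/kg

3.4 MJ/kg


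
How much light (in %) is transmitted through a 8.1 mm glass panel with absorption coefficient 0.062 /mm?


Beer-Lambert law: T = exp(-alpha * thickness)
  exponent = -0.062 * 8.1 = -0.5022
  T = exp(-0.5022) = 0.6052
  Percentage = 0.6052 * 100 = 60.52%

60.52%


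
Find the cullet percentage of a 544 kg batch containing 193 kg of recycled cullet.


Cullet ratio = (cullet mass / total batch mass) * 100
  Ratio = 193 / 544 * 100 = 35.48%

35.48%


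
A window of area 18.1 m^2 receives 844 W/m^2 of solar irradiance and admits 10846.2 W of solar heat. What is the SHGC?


Rearrange Q = Area * SHGC * Irradiance:
  SHGC = Q / (Area * Irradiance)
  SHGC = 10846.2 / (18.1 * 844) = 0.71

0.71


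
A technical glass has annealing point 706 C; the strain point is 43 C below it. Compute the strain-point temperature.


Strain point = annealing point - difference:
  T_strain = 706 - 43 = 663 C

663 C


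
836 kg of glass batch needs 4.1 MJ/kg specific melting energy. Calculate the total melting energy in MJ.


Total energy = mass * specific energy
  E = 836 * 4.1 = 3427.6 MJ

3427.6 MJ


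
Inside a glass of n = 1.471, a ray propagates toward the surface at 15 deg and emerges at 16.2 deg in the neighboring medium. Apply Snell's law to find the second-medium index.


Apply Snell's law: n1 * sin(theta1) = n2 * sin(theta2)
  n2 = n1 * sin(theta1) / sin(theta2)
  sin(15) = 0.258819
  sin(16.2) = 0.278991
  n2 = 1.471 * 0.258819 / 0.278991 = 1.3646

1.3646


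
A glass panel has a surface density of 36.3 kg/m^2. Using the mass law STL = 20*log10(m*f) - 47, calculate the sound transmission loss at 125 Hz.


Mass law: STL = 20 * log10(m * f) - 47
  m * f = 36.3 * 125 = 4537.5
  log10(4537.5) = 3.65682
  STL = 20 * 3.65682 - 47 = 73.1364 - 47 = 26.1 dB

26.1 dB


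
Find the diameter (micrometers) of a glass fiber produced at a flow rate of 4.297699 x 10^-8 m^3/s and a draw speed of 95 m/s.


Cross-sectional area from continuity:
  A = Q / v = 4.297699 x 10^-8 / 95 = 4.523894 x 10^-10 m^2
Diameter from circular cross-section:
  d = sqrt(4A / pi) * 10^6 (m -> um)
  d = sqrt(4 * 4.523894 x 10^-10 / pi) * 10^6 = 24.0 um

24.0 um


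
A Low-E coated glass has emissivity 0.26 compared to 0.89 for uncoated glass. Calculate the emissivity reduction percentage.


Percentage reduction = (1 - coated/uncoated) * 100
  Ratio = 0.26 / 0.89 = 0.2921
  Reduction = (1 - 0.2921) * 100 = 70.8%

70.8%


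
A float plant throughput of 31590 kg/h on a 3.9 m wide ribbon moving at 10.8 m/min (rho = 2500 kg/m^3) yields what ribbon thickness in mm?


Ribbon cross-section from mass balance:
  Volume rate = throughput / density = 31590 / 2500 = 12.636 m^3/h
  thickness = volume rate / (speed * 60 * width), i.e.
  thickness = throughput / (60 * speed * width * density) * 1000
  thickness = 31590 / (60 * 10.8 * 3.9 * 2500) * 1000 = 5.0 mm

5.0 mm


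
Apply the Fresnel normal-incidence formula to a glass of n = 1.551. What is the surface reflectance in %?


Fresnel reflectance at normal incidence:
  R = ((n - 1)/(n + 1))^2
  (n - 1)/(n + 1) = (1.551 - 1)/(1.551 + 1) = 0.215994
  R = 0.215994^2 = 0.0466534
  R(%) = 0.0466534 * 100 = 4.665%

4.665%


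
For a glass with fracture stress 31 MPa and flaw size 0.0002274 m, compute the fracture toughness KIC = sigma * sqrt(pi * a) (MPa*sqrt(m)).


Fracture toughness: KIC = sigma * sqrt(pi * a)
  pi * a = pi * 0.0002274 = 0.000714398
  sqrt(pi * a) = 0.026728
  KIC = 31 * 0.026728 = 0.829 MPa*sqrt(m)

0.829 MPa*sqrt(m)


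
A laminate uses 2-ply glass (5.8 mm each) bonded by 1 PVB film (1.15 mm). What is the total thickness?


Total thickness = glass contribution + PVB contribution
  Glass: 2 * 5.8 = 11.6 mm
  PVB: 1 * 1.15 = 1.15 mm
  Total = 11.6 + 1.15 = 12.75 mm

12.75 mm


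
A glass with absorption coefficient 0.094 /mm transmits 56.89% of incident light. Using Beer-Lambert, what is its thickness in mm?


Rearrange T = exp(-alpha * thickness):
  thickness = -ln(T) / alpha
  T = 56.89/100 = 0.5689
  ln(T) = -0.56405
  -ln(T) = 0.56405
  thickness = 0.56405 / 0.094 = 6.0 mm

6.0 mm


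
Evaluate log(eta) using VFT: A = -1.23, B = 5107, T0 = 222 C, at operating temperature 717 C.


VFT equation: log(eta) = A + B / (T - T0)
  T - T0 = 717 - 222 = 495
  B / (T - T0) = 5107 / 495 = 10.317
  log(eta) = -1.23 + 10.317 = 9.087

9.087


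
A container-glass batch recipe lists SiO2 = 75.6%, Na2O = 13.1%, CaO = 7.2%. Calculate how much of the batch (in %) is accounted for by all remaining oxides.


Sum the three major oxides:
  SiO2 + Na2O + CaO = 75.6 + 13.1 + 7.2 = 95.9%
Subtract from 100%:
  Others = 100 - 95.9 = 4.1%

4.1%


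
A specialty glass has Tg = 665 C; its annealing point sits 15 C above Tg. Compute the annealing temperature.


The annealing temperature is Tg plus the offset:
  T_anneal = 665 + 15 = 680 C

680 C


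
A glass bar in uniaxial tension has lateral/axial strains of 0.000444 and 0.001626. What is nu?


Poisson's ratio: nu = lateral strain / axial strain
  nu = 0.000444 / 0.001626 = 0.2731

0.2731


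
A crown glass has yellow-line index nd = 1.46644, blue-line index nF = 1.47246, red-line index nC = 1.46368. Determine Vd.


Abbe number formula: Vd = (nd - 1) / (nF - nC)
  nd - 1 = 1.46644 - 1 = 0.46644
  nF - nC = 1.47246 - 1.46368 = 0.00878
  Vd = 0.46644 / 0.00878 = 53.13

53.13


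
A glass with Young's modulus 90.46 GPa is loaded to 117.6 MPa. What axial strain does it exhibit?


Rearrange E = sigma / epsilon:
  epsilon = sigma / E
  E (MPa) = 90.46 * 1000 = 90460
  epsilon = 117.6 / 90460 = 0.0013

0.0013


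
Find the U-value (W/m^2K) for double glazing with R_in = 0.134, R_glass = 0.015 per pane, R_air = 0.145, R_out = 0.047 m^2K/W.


Total thermal resistance (series):
  R_total = R_in + R_glass + R_air + R_glass + R_out
  R_total = 0.134 + 0.015 + 0.145 + 0.015 + 0.047 = 0.356 m^2K/W
U-value = 1 / R_total = 1 / 0.356 = 2.809 W/m^2K

2.809 W/m^2K


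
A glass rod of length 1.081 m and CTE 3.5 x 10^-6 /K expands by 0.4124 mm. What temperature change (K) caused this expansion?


Rearrange dL = alpha * L0 * dT for dT:
  dT = dL / (alpha * L0)
  dL (m) = 0.4124 / 1000 = 0.0004124
  dT = 0.0004124 / ((3.5 x 10^-6) * 1.081) = 109.0 K

109.0 K


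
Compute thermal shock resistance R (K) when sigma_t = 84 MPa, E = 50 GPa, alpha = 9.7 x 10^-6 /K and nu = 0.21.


Thermal shock resistance: R = sigma * (1 - nu) / (E * alpha)
  Numerator = 84 * (1 - 0.21) = 66.36
  Denominator = 50 * 1000 * (9.7 x 10^-6) = 0.485
  R = 66.36 / 0.485 = 136.8 K

136.8 K


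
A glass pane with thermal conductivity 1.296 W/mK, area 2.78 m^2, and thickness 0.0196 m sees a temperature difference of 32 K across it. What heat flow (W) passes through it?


Fourier's law: Q = k * A * dT / t
  Q = 1.296 * 2.78 * 32 / 0.0196
  Q = 115.29216 / 0.0196 = 5882.3 W

5882.3 W


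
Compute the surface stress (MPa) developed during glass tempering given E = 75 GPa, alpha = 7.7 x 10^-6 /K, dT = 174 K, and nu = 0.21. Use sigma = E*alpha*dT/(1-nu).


Tempering stress: sigma = E * alpha * dT / (1 - nu)
  E (MPa) = 75 * 1000 = 75000
  Numerator = 75000 * (7.7 x 10^-6) * 174 = 100.485
  Denominator = 1 - 0.21 = 0.79
  sigma = 100.485 / 0.79 = 127.2 MPa

127.2 MPa


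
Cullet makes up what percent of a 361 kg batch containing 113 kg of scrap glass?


Cullet ratio = (cullet mass / total batch mass) * 100
  Ratio = 113 / 361 * 100 = 31.3%

31.3%


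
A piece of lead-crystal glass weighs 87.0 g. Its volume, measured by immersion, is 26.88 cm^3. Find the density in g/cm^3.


Use the definition of density:
  rho = mass / volume
  rho = 87.0 / 26.88 = 3.237 g/cm^3

3.237 g/cm^3


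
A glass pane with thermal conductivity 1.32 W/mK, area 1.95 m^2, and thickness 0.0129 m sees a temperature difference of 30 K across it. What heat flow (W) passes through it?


Fourier's law: Q = k * A * dT / t
  Q = 1.32 * 1.95 * 30 / 0.0129
  Q = 77.22 / 0.0129 = 5986 W

5986 W


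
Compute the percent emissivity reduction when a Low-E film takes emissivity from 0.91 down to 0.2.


Percentage reduction = (1 - coated/uncoated) * 100
  Ratio = 0.2 / 0.91 = 0.2198
  Reduction = (1 - 0.2198) * 100 = 78.0%

78.0%


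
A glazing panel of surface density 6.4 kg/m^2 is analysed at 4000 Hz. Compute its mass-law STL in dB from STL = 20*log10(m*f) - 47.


Mass law: STL = 20 * log10(m * f) - 47
  m * f = 6.4 * 4000 = 25600
  log10(25600) = 4.40824
  STL = 20 * 4.40824 - 47 = 88.1648 - 47 = 41.2 dB

41.2 dB


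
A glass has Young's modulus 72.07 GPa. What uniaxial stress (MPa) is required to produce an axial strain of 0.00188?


Rearrange E = sigma / epsilon:
  sigma = E * epsilon
  E (MPa) = 72.07 * 1000 = 72070
  sigma = 72070 * 0.00188 = 135.49 MPa

135.49 MPa


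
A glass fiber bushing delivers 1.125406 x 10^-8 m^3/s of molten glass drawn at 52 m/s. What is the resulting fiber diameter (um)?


Cross-sectional area from continuity:
  A = Q / v = 1.125406 x 10^-8 / 52 = 2.164242 x 10^-10 m^2
Diameter from circular cross-section:
  d = sqrt(4A / pi) * 10^6 (m -> um)
  d = sqrt(4 * 2.164242 x 10^-10 / pi) * 10^6 = 16.6 um

16.6 um


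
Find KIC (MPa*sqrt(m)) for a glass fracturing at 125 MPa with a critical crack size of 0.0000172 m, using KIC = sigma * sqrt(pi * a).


Fracture toughness: KIC = sigma * sqrt(pi * a)
  pi * a = pi * 0.0000172 = 0.000054035
  sqrt(pi * a) = 0.007351
  KIC = 125 * 0.007351 = 0.919 MPa*sqrt(m)

0.919 MPa*sqrt(m)


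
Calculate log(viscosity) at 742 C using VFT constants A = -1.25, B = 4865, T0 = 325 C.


VFT equation: log(eta) = A + B / (T - T0)
  T - T0 = 742 - 325 = 417
  B / (T - T0) = 4865 / 417 = 11.667
  log(eta) = -1.25 + 11.667 = 10.417

10.417


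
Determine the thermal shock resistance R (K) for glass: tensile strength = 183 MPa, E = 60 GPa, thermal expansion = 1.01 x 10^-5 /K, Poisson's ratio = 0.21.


Thermal shock resistance: R = sigma * (1 - nu) / (E * alpha)
  Numerator = 183 * (1 - 0.21) = 144.57
  Denominator = 60 * 1000 * (1.01 x 10^-5) = 0.606
  R = 144.57 / 0.606 = 238.6 K

238.6 K


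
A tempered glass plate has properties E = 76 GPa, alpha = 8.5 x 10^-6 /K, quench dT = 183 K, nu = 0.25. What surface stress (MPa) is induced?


Tempering stress: sigma = E * alpha * dT / (1 - nu)
  E (MPa) = 76 * 1000 = 76000
  Numerator = 76000 * (8.5 x 10^-6) * 183 = 118.218
  Denominator = 1 - 0.25 = 0.75
  sigma = 118.218 / 0.75 = 157.6 MPa

157.6 MPa


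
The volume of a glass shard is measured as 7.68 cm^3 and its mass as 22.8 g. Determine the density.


Use the definition of density:
  rho = mass / volume
  rho = 22.8 / 7.68 = 2.969 g/cm^3

2.969 g/cm^3


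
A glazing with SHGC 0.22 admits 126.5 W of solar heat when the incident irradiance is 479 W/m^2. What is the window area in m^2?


Rearrange Q = Area * SHGC * Irradiance:
  Area = Q / (SHGC * Irradiance)
  Area = 126.5 / (0.22 * 479) = 1.2 m^2

1.2 m^2


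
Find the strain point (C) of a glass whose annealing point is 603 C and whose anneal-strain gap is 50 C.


Strain point = annealing point - difference:
  T_strain = 603 - 50 = 553 C

553 C


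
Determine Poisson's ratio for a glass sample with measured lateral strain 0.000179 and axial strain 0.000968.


Poisson's ratio: nu = lateral strain / axial strain
  nu = 0.000179 / 0.000968 = 0.1849

0.1849


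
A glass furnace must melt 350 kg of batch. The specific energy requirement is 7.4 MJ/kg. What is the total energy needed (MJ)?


Total energy = mass * specific energy
  E = 350 * 7.4 = 2590 MJ

2590 MJ


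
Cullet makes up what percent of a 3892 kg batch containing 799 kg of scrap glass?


Cullet ratio = (cullet mass / total batch mass) * 100
  Ratio = 799 / 3892 * 100 = 20.53%

20.53%


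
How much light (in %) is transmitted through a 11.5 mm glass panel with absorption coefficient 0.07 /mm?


Beer-Lambert law: T = exp(-alpha * thickness)
  exponent = -0.07 * 11.5 = -0.805
  T = exp(-0.805) = 0.4471
  Percentage = 0.4471 * 100 = 44.71%

44.71%


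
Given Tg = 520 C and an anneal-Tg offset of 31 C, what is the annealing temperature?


The annealing temperature is Tg plus the offset:
  T_anneal = 520 + 31 = 551 C

551 C


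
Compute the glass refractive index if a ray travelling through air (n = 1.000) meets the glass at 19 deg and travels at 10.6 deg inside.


Apply Snell's law: n1 * sin(theta1) = n2 * sin(theta2)
  n2 = n1 * sin(theta1) / sin(theta2)
  sin(19) = 0.325568
  sin(10.6) = 0.183951
  n2 = 1.000 * 0.325568 / 0.183951 = 1.7699

1.7699


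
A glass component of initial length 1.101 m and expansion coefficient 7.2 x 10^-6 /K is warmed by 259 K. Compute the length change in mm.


Thermal expansion formula: dL = alpha * L0 * dT
  dL = (7.2 x 10^-6) * 1.101 * 259 = 0.00205314 m
Convert to mm: 0.00205314 * 1000 = 2.0531 mm

2.0531 mm


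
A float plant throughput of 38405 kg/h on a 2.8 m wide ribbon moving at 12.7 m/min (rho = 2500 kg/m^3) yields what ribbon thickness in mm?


Ribbon cross-section from mass balance:
  Volume rate = throughput / density = 38405 / 2500 = 15.362 m^3/h
  thickness = volume rate / (speed * 60 * width), i.e.
  thickness = throughput / (60 * speed * width * density) * 1000
  thickness = 38405 / (60 * 12.7 * 2.8 * 2500) * 1000 = 7.2 mm

7.2 mm


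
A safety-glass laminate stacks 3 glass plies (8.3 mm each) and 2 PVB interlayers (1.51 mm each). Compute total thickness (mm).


Total thickness = glass contribution + PVB contribution
  Glass: 3 * 8.3 = 24.9 mm
  PVB: 2 * 1.51 = 3.02 mm
  Total = 24.9 + 3.02 = 27.92 mm

27.92 mm


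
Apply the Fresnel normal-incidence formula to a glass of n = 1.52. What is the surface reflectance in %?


Fresnel reflectance at normal incidence:
  R = ((n - 1)/(n + 1))^2
  (n - 1)/(n + 1) = (1.52 - 1)/(1.52 + 1) = 0.206349
  R = 0.206349^2 = 0.0425799
  R(%) = 0.0425799 * 100 = 4.258%

4.258%


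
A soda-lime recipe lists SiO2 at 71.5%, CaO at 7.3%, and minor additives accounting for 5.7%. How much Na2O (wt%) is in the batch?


Pieces sum to 100%:
  Na2O = 100 - (SiO2 + CaO + others)
  Na2O = 100 - (71.5 + 7.3 + 5.7) = 15.5%

15.5%


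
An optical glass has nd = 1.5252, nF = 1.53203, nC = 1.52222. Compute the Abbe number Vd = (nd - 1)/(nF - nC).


Abbe number formula: Vd = (nd - 1) / (nF - nC)
  nd - 1 = 1.5252 - 1 = 0.5252
  nF - nC = 1.53203 - 1.52222 = 0.00981
  Vd = 0.5252 / 0.00981 = 53.54

53.54


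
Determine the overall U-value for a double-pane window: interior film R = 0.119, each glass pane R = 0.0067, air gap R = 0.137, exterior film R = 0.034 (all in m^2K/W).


Total thermal resistance (series):
  R_total = R_in + R_glass + R_air + R_glass + R_out
  R_total = 0.119 + 0.0067 + 0.137 + 0.0067 + 0.034 = 0.3034 m^2K/W
U-value = 1 / R_total = 1 / 0.3034 = 3.296 W/m^2K

3.296 W/m^2K


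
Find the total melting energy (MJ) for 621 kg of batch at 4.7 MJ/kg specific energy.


Total energy = mass * specific energy
  E = 621 * 4.7 = 2918.7 MJ

2918.7 MJ


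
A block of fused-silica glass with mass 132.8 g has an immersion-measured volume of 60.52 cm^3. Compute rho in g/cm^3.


Use the definition of density:
  rho = mass / volume
  rho = 132.8 / 60.52 = 2.194 g/cm^3

2.194 g/cm^3


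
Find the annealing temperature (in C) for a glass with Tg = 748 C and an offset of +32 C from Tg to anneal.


The annealing temperature is Tg plus the offset:
  T_anneal = 748 + 32 = 780 C

780 C


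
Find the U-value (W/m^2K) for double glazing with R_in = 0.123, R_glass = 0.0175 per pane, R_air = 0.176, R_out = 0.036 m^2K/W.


Total thermal resistance (series):
  R_total = R_in + R_glass + R_air + R_glass + R_out
  R_total = 0.123 + 0.0175 + 0.176 + 0.0175 + 0.036 = 0.37 m^2K/W
U-value = 1 / R_total = 1 / 0.37 = 2.703 W/m^2K

2.703 W/m^2K


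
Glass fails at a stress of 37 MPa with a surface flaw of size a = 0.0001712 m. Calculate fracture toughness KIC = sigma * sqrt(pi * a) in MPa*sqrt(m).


Fracture toughness: KIC = sigma * sqrt(pi * a)
  pi * a = pi * 0.0001712 = 0.000537841
  sqrt(pi * a) = 0.023191
  KIC = 37 * 0.023191 = 0.858 MPa*sqrt(m)

0.858 MPa*sqrt(m)


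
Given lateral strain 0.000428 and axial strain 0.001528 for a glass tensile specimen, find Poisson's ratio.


Poisson's ratio: nu = lateral strain / axial strain
  nu = 0.000428 / 0.001528 = 0.2801

0.2801


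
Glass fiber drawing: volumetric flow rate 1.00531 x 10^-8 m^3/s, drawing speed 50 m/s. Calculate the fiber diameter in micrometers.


Cross-sectional area from continuity:
  A = Q / v = 1.00531 x 10^-8 / 50 = 2.01062 x 10^-10 m^2
Diameter from circular cross-section:
  d = sqrt(4A / pi) * 10^6 (m -> um)
  d = sqrt(4 * 2.01062 x 10^-10 / pi) * 10^6 = 16.0 um

16.0 um


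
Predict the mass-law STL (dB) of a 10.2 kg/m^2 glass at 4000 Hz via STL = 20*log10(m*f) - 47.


Mass law: STL = 20 * log10(m * f) - 47
  m * f = 10.2 * 4000 = 40800
  log10(40800) = 4.61066
  STL = 20 * 4.61066 - 47 = 92.2132 - 47 = 45.2 dB

45.2 dB


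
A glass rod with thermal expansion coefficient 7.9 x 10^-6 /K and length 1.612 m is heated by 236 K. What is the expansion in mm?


Thermal expansion formula: dL = alpha * L0 * dT
  dL = (7.9 x 10^-6) * 1.612 * 236 = 0.00300541 m
Convert to mm: 0.00300541 * 1000 = 3.0054 mm

3.0054 mm


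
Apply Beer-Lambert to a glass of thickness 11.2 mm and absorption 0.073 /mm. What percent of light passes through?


Beer-Lambert law: T = exp(-alpha * thickness)
  exponent = -0.073 * 11.2 = -0.8176
  T = exp(-0.8176) = 0.4415
  Percentage = 0.4415 * 100 = 44.15%

44.15%


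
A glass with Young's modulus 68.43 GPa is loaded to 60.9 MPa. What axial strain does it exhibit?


Rearrange E = sigma / epsilon:
  epsilon = sigma / E
  E (MPa) = 68.43 * 1000 = 68430
  epsilon = 60.9 / 68430 = 0.00089

0.00089


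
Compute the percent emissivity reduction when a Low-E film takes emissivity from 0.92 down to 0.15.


Percentage reduction = (1 - coated/uncoated) * 100
  Ratio = 0.15 / 0.92 = 0.163
  Reduction = (1 - 0.163) * 100 = 83.7%

83.7%


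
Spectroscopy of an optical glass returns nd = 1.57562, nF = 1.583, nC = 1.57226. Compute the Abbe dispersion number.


Abbe number formula: Vd = (nd - 1) / (nF - nC)
  nd - 1 = 1.57562 - 1 = 0.57562
  nF - nC = 1.583 - 1.57226 = 0.01074
  Vd = 0.57562 / 0.01074 = 53.6

53.6


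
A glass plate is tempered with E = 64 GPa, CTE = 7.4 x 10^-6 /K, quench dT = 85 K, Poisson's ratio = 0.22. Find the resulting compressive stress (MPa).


Tempering stress: sigma = E * alpha * dT / (1 - nu)
  E (MPa) = 64 * 1000 = 64000
  Numerator = 64000 * (7.4 x 10^-6) * 85 = 40.256
  Denominator = 1 - 0.22 = 0.78
  sigma = 40.256 / 0.78 = 51.6 MPa

51.6 MPa


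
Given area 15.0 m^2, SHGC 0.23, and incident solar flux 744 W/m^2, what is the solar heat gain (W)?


Solar heat gain: Q = Area * SHGC * Irradiance
  Q = 15.0 * 0.23 * 744 = 2566.8 W

2566.8 W


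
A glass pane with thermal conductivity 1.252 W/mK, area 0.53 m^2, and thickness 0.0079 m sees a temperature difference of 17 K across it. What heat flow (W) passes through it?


Fourier's law: Q = k * A * dT / t
  Q = 1.252 * 0.53 * 17 / 0.0079
  Q = 11.28052 / 0.0079 = 1427.9 W

1427.9 W


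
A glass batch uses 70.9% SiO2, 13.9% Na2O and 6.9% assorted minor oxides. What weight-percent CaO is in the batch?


Pieces sum to 100%:
  CaO = 100 - (SiO2 + Na2O + others)
  CaO = 100 - (70.9 + 13.9 + 6.9) = 8.3%

8.3%


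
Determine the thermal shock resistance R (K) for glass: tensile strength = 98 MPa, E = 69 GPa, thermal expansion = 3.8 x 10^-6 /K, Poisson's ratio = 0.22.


Thermal shock resistance: R = sigma * (1 - nu) / (E * alpha)
  Numerator = 98 * (1 - 0.22) = 76.44
  Denominator = 69 * 1000 * (3.8 x 10^-6) = 0.2622
  R = 76.44 / 0.2622 = 291.5 K

291.5 K


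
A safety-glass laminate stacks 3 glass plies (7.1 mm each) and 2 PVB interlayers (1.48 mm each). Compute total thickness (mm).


Total thickness = glass contribution + PVB contribution
  Glass: 3 * 7.1 = 21.3 mm
  PVB: 2 * 1.48 = 2.96 mm
  Total = 21.3 + 2.96 = 24.26 mm

24.26 mm


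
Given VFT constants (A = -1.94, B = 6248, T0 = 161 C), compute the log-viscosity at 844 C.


VFT equation: log(eta) = A + B / (T - T0)
  T - T0 = 844 - 161 = 683
  B / (T - T0) = 6248 / 683 = 9.148
  log(eta) = -1.94 + 9.148 = 7.208

7.208


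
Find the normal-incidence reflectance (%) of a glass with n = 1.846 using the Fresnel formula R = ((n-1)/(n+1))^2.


Fresnel reflectance at normal incidence:
  R = ((n - 1)/(n + 1))^2
  (n - 1)/(n + 1) = (1.846 - 1)/(1.846 + 1) = 0.297259
  R = 0.297259^2 = 0.0883629
  R(%) = 0.0883629 * 100 = 8.836%

8.836%


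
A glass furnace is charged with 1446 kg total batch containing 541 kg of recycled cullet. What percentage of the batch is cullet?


Cullet ratio = (cullet mass / total batch mass) * 100
  Ratio = 541 / 1446 * 100 = 37.41%

37.41%


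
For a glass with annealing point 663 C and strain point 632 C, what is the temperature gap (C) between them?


Gap = T_anneal - T_strain:
  gap = 663 - 632 = 31 C

31 C


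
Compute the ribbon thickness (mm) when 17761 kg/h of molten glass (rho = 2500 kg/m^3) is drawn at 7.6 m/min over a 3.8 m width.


Ribbon cross-section from mass balance:
  Volume rate = throughput / density = 17761 / 2500 = 7.1044 m^3/h
  thickness = volume rate / (speed * 60 * width), i.e.
  thickness = throughput / (60 * speed * width * density) * 1000
  thickness = 17761 / (60 * 7.6 * 3.8 * 2500) * 1000 = 4.1 mm

4.1 mm


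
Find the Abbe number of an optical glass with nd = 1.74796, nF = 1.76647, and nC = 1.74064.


Abbe number formula: Vd = (nd - 1) / (nF - nC)
  nd - 1 = 1.74796 - 1 = 0.74796
  nF - nC = 1.76647 - 1.74064 = 0.02583
  Vd = 0.74796 / 0.02583 = 28.96

28.96


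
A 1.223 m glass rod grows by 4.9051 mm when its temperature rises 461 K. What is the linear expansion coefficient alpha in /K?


Rearrange dL = alpha * L0 * dT for alpha:
  alpha = dL / (L0 * dT)
  alpha = (4.9051 / 1000) / (1.223 * 461) = 0.0000087 /K = 8.7 x 10^-6 /K

8.7 x 10^-6 /K


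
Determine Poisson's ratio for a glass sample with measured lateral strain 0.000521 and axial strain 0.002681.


Poisson's ratio: nu = lateral strain / axial strain
  nu = 0.000521 / 0.002681 = 0.1943

0.1943


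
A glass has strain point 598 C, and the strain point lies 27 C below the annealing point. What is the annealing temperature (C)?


T_anneal = T_strain + gap:
  T_anneal = 598 + 27 = 625 C

625 C


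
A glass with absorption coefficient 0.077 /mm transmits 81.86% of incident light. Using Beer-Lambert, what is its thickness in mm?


Rearrange T = exp(-alpha * thickness):
  thickness = -ln(T) / alpha
  T = 81.86/100 = 0.8186
  ln(T) = -0.20016
  -ln(T) = 0.20016
  thickness = 0.20016 / 0.077 = 2.6 mm

2.6 mm


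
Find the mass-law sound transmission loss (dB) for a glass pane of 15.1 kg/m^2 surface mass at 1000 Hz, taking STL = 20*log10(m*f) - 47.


Mass law: STL = 20 * log10(m * f) - 47
  m * f = 15.1 * 1000 = 15100
  log10(15100) = 4.17898
  STL = 20 * 4.17898 - 47 = 83.5796 - 47 = 36.6 dB

36.6 dB


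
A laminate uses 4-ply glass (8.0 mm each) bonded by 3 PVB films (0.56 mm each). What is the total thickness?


Total thickness = glass contribution + PVB contribution
  Glass: 4 * 8.0 = 32.0 mm
  PVB: 3 * 0.56 = 1.68 mm
  Total = 32.0 + 1.68 = 33.68 mm

33.68 mm


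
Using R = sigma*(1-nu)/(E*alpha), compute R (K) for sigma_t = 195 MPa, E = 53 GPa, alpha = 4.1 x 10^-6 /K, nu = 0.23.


Thermal shock resistance: R = sigma * (1 - nu) / (E * alpha)
  Numerator = 195 * (1 - 0.23) = 150.15
  Denominator = 53 * 1000 * (4.1 x 10^-6) = 0.2173
  R = 150.15 / 0.2173 = 691.0 K

691.0 K


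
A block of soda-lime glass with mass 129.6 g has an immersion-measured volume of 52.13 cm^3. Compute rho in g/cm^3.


Use the definition of density:
  rho = mass / volume
  rho = 129.6 / 52.13 = 2.486 g/cm^3

2.486 g/cm^3


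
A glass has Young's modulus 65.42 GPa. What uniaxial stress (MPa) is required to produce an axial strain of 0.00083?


Rearrange E = sigma / epsilon:
  sigma = E * epsilon
  E (MPa) = 65.42 * 1000 = 65420
  sigma = 65420 * 0.00083 = 54.3 MPa

54.3 MPa


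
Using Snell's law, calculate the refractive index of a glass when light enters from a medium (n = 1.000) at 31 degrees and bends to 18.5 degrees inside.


Apply Snell's law: n1 * sin(theta1) = n2 * sin(theta2)
  n2 = n1 * sin(theta1) / sin(theta2)
  sin(31) = 0.515038
  sin(18.5) = 0.317305
  n2 = 1.000 * 0.515038 / 0.317305 = 1.6232

1.6232


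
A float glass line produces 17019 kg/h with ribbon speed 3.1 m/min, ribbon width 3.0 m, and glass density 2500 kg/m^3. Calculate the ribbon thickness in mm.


Ribbon cross-section from mass balance:
  Volume rate = throughput / density = 17019 / 2500 = 6.8076 m^3/h
  thickness = volume rate / (speed * 60 * width), i.e.
  thickness = throughput / (60 * speed * width * density) * 1000
  thickness = 17019 / (60 * 3.1 * 3.0 * 2500) * 1000 = 12.2 mm

12.2 mm


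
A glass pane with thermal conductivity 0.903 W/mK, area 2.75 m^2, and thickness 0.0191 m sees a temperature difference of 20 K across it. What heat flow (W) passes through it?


Fourier's law: Q = k * A * dT / t
  Q = 0.903 * 2.75 * 20 / 0.0191
  Q = 49.665 / 0.0191 = 2600.3 W

2600.3 W


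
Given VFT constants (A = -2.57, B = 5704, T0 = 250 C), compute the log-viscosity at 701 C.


VFT equation: log(eta) = A + B / (T - T0)
  T - T0 = 701 - 250 = 451
  B / (T - T0) = 5704 / 451 = 12.647
  log(eta) = -2.57 + 12.647 = 10.077

10.077


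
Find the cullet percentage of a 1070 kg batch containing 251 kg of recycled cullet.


Cullet ratio = (cullet mass / total batch mass) * 100
  Ratio = 251 / 1070 * 100 = 23.46%

23.46%


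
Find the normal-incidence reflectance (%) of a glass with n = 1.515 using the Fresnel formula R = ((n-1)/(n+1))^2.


Fresnel reflectance at normal incidence:
  R = ((n - 1)/(n + 1))^2
  (n - 1)/(n + 1) = (1.515 - 1)/(1.515 + 1) = 0.204771
  R = 0.204771^2 = 0.0419312
  R(%) = 0.0419312 * 100 = 4.193%

4.193%


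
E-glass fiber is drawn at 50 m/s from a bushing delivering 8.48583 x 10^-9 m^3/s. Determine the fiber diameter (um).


Cross-sectional area from continuity:
  A = Q / v = 8.48583 x 10^-9 / 50 = 1.697166 x 10^-10 m^2
Diameter from circular cross-section:
  d = sqrt(4A / pi) * 10^6 (m -> um)
  d = sqrt(4 * 1.697166 x 10^-10 / pi) * 10^6 = 14.7 um

14.7 um


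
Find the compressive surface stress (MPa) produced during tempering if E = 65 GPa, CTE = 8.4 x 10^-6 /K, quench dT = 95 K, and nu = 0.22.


Tempering stress: sigma = E * alpha * dT / (1 - nu)
  E (MPa) = 65 * 1000 = 65000
  Numerator = 65000 * (8.4 x 10^-6) * 95 = 51.87
  Denominator = 1 - 0.22 = 0.78
  sigma = 51.87 / 0.78 = 66.5 MPa

66.5 MPa


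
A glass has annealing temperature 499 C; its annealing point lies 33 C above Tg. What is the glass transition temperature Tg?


Rearrange T_anneal = Tg + offset for Tg:
  Tg = T_anneal - offset = 499 - 33 = 466 C

466 C


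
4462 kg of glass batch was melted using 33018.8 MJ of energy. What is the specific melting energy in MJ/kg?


Rearrange E = m * s for s:
  s = E / m
  s = 33018.8 / 4462 = 7.4 MJ/kg

7.4 MJ/kg


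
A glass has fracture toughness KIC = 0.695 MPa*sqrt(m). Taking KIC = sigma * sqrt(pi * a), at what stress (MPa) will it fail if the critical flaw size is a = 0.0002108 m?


Rearrange KIC = sigma * sqrt(pi * a):
  sigma = KIC / sqrt(pi * a)
  sqrt(pi * 0.0002108) = 0.025734
  sigma = 0.695 / 0.025734 = 27.01 MPa

27.01 MPa


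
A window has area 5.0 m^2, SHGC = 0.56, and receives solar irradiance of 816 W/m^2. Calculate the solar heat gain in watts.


Solar heat gain: Q = Area * SHGC * Irradiance
  Q = 5.0 * 0.56 * 816 = 2284.8 W

2284.8 W


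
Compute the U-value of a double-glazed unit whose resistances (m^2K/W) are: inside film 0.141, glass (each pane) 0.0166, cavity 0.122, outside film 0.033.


Total thermal resistance (series):
  R_total = R_in + R_glass + R_air + R_glass + R_out
  R_total = 0.141 + 0.0166 + 0.122 + 0.0166 + 0.033 = 0.3292 m^2K/W
U-value = 1 / R_total = 1 / 0.3292 = 3.038 W/m^2K

3.038 W/m^2K
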